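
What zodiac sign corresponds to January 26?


Date: January 26
Conventional tropical zodiac dates: Aquarius from January 20 onward; Pisces starts February 19
January 26 falls within the Aquarius range

Aquarius


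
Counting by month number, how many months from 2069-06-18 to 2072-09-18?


From June 2069 to September 2072
3 years * 12 = 36 months, plus 3 months = 39

39 months


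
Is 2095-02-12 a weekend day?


Anchor: Jan 1, 2095. With p = 2095 - 1 = 2094: (p + p//4 - p//100 + p//400) mod 7 = (2094 + 523 - 20 + 5) mod 7 = 2602 mod 7 = 5 -> Saturday (Mon=0 ... Sun=6)
Day of year: 43; offset = 42
Weekday index = (5 + 42) mod 7 = 5 -> Saturday
Weekend days: Saturday, Sunday

Yes


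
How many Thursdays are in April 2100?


April 2100 has 30 days
Anchor: Jan 1, 2100. With p = 2100 - 1 = 2099: (p + p//4 - p//100 + p//400) mod 7 = (2099 + 524 - 20 + 5) mod 7 = 2608 mod 7 = 4 -> Friday (Mon=0 ... Sun=6)
Days before April (Jan-Mar): 90; April 1 index = (4 + 90) mod 7 = 3 -> Thursday
First Thursday is April 1
Thursdays: 1, 8, 15, 22, 29

5 Thursdays


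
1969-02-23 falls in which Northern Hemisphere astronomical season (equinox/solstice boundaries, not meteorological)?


Date: February 23
Astronomical Winter (approx.; exact equinox/solstice day varies by year): December 21 to March 19
February 23 falls within the Winter window

Winter


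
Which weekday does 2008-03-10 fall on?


Date: March 10, 2008
Anchor: Jan 1, 2008. With p = 2008 - 1 = 2007: (p + p//4 - p//100 + p//400) mod 7 = (2007 + 501 - 20 + 5) mod 7 = 2493 mod 7 = 1 -> Tuesday (Mon=0 ... Sun=6)
Days before March (Jan-Feb): 60; offset = 60 + 10 - 1 = 69
Weekday index = (1 + 69) mod 7 = 0

Day of the week: Monday


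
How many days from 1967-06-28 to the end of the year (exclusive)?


Day of year: 179 of 365
Remaining = 365 - 179

186 days


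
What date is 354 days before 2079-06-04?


Start: 2079-06-04, subtract 354 days
Back 4 days from June 4 reaches May 31, 2079 -> 350 left
May 2079 has 31 days -> back to April 30, 2079 -> 319 left
April 2079 has 30 days -> back to March 31, 2079 -> 289 left
March 2079 has 31 days -> back to February 28, 2079 -> 258 left
February 2079 has 28 days -> back to January 31, 2079 -> 230 left
January 2079 has 31 days -> back to December 31, 2078 -> 199 left
December 2078 has 31 days -> back to November 30, 2078 -> 168 left
November 2078 has 30 days -> back to October 31, 2078 -> 138 left
October 2078 has 31 days -> back to September 30, 2078 -> 107 left
September 2078 has 30 days -> back to August 31, 2078 -> 77 left
August 2078 has 31 days -> back to July 31, 2078 -> 46 left
July 2078 has 31 days -> back to June 30, 2078 -> 15 left
June 2078: 30 - 15 = 15 -> lands on June 15

Result: 2078-06-15


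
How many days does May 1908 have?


May 1908

31 days


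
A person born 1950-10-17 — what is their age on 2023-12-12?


Birth: 1950-10-17
Reference: 2023-12-12
Year difference: 2023 - 1950 = 73

73 years old


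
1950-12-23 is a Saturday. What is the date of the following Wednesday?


Current: Saturday
Target: Wednesday
Days ahead: 4

Next Wednesday: 1950-12-27


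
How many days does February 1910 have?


February 1910 (leap year: no)

28 days


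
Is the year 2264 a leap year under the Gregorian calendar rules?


Gregorian leap year rule: divisible by 4, but not by 100, unless also by 400.
2264 is divisible by 4 but not 100 -> leap year

Yes


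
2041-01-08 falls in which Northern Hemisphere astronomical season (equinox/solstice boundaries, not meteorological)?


Date: January 8
Astronomical Winter (approx.; exact equinox/solstice day varies by year): December 21 to March 19
January 8 falls within the Winter window

Winter


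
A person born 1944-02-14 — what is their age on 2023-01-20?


Birth: 1944-02-14
Reference: 2023-01-20
Year difference: 2023 - 1944 = 79
Birthday not yet reached in 2023, subtract 1

78 years old


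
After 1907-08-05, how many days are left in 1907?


Day of year: 217 of 365
Remaining = 365 - 217

148 days


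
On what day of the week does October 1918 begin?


Target: October 1, 1918
Anchor: Jan 1, 1918. With p = 1918 - 1 = 1917: (p + p//4 - p//100 + p//400) mod 7 = (1917 + 479 - 19 + 4) mod 7 = 2381 mod 7 = 1 -> Tuesday (Mon=0 ... Sun=6)
Days before October (Jan-Sep): 273 days
Weekday index = (1 + 273) mod 7 = 1

Tuesday


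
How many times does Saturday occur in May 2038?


May 2038 has 31 days
Anchor: Jan 1, 2038. With p = 2038 - 1 = 2037: (p + p//4 - p//100 + p//400) mod 7 = (2037 + 509 - 20 + 5) mod 7 = 2531 mod 7 = 4 -> Friday (Mon=0 ... Sun=6)
Days before May (Jan-Apr): 120; May 1 index = (4 + 120) mod 7 = 5 -> Saturday
First Saturday is May 1
Saturdays: 1, 8, 15, 22, 29

5 Saturdays


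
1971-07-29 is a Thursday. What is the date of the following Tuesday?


Current: Thursday
Target: Tuesday
Days ahead: 5

Next Tuesday: 1971-08-03


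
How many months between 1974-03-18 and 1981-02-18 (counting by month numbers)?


From March 1974 to February 1981
7 years * 12 = 84 months, minus 1 month = 83

83 months


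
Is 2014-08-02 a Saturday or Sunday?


Anchor: Jan 1, 2014. With p = 2014 - 1 = 2013: (p + p//4 - p//100 + p//400) mod 7 = (2013 + 503 - 20 + 5) mod 7 = 2501 mod 7 = 2 -> Wednesday (Mon=0 ... Sun=6)
Day of year: 214; offset = 213
Weekday index = (2 + 213) mod 7 = 5 -> Saturday
Weekend days: Saturday, Sunday

Yes


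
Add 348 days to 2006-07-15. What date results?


Start: 2006-07-15, add 348 days
July 2006 has 31 days: 31 - 15 = 16 days to July 31 -> 332 left
August 2006 has 31 days -> 301 left
September 2006 has 30 days -> 271 left
October 2006 has 31 days -> 240 left
November 2006 has 30 days -> 210 left
December 2006 has 31 days -> 179 left
January 2007 has 31 days -> 148 left
February 2007 has 28 days -> 120 left
March 2007 has 31 days -> 89 left
April 2007 has 30 days -> 59 left
May 2007 has 31 days -> 28 left
June 2007: 28 <= 30 -> lands on June 28

Result: 2007-06-28


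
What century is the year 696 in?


Century = (year - 1) // 100 + 1
= (696 - 1) // 100 + 1
= 695 // 100 + 1
= 6 + 1

7th century


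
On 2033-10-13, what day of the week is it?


Date: October 13, 2033
Anchor: Jan 1, 2033. With p = 2033 - 1 = 2032: (p + p//4 - p//100 + p//400) mod 7 = (2032 + 508 - 20 + 5) mod 7 = 2525 mod 7 = 5 -> Saturday (Mon=0 ... Sun=6)
Days before October (Jan-Sep): 273; offset = 273 + 13 - 1 = 285
Weekday index = (5 + 285) mod 7 = 3

Day of the week: Thursday


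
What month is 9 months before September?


September is month 9
9 - 9 = 0; wrap: 0 + 12 = 12

December


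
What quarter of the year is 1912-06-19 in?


Month: June (month 6)
Q1: Jan-Mar, Q2: Apr-Jun, Q3: Jul-Sep, Q4: Oct-Dec

Q2


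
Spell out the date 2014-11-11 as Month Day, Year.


ISO 2014-11-11 parses as year=2014, month=11, day=11
Month 11 -> November

November 11, 2014


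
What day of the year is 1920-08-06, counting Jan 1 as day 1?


Date: August 6, 1920
Days in months 1 through 7: 213
Plus 6 days in August

Day of year: 219


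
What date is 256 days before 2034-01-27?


Start: 2034-01-27, subtract 256 days
Back 27 days from January 27 reaches December 31, 2033 -> 229 left
December 2033 has 31 days -> back to November 30, 2033 -> 198 left
November 2033 has 30 days -> back to October 31, 2033 -> 168 left
October 2033 has 31 days -> back to September 30, 2033 -> 137 left
September 2033 has 30 days -> back to August 31, 2033 -> 107 left
August 2033 has 31 days -> back to July 31, 2033 -> 76 left
July 2033 has 31 days -> back to June 30, 2033 -> 45 left
June 2033 has 30 days -> back to May 31, 2033 -> 15 left
May 2033: 31 - 15 = 16 -> lands on May 16

Result: 2033-05-16


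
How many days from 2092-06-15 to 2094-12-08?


From 2092-06-15 to 2094-12-08
2092-06-15: days before June = 31 + 29 + 31 + 30 + 31 = 152 (2092 is a leap year); day of year = 152 + 15 = 167
2094-12-08: days before December = 31 + 28 + 31 + 30 + 31 + 30 + 31 + 31 + 30 + 31 + 30 = 334 (2094 is not a leap year); day of year = 334 + 8 = 342
Rest of 2092: 366 - 167 = 199
Full years 2093 (365): 365
Total = 199 + 365 + 342 = 906

906 days


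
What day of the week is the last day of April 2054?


April 2054 has 30 days
Anchor: Jan 1, 2054. With p = 2054 - 1 = 2053: (p + p//4 - p//100 + p//400) mod 7 = (2053 + 513 - 20 + 5) mod 7 = 2551 mod 7 = 3 -> Thursday (Mon=0 ... Sun=6)
Days before April (Jan-Mar): 90; April 1 index = (3 + 90) mod 7 = 2 -> Wednesday
Last day offset: 30 - 1 = 29 days
Weekday index = (2 + 29) mod 7 = 3

Thursday, April 30


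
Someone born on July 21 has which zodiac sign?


Date: July 21
Conventional tropical zodiac dates: Cancer from June 21 onward; Leo starts July 23
July 21 falls within the Cancer range

Cancer


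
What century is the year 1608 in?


Century = (year - 1) // 100 + 1
= (1608 - 1) // 100 + 1
= 1607 // 100 + 1
= 16 + 1

17th century


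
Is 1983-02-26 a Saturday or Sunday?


Anchor: Jan 1, 1983. With p = 1983 - 1 = 1982: (p + p//4 - p//100 + p//400) mod 7 = (1982 + 495 - 19 + 4) mod 7 = 2462 mod 7 = 5 -> Saturday (Mon=0 ... Sun=6)
Day of year: 57; offset = 56
Weekday index = (5 + 56) mod 7 = 5 -> Saturday
Weekend days: Saturday, Sunday

Yes


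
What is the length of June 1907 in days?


June 1907

30 days


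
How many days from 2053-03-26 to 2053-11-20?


From 2053-03-26 to 2053-11-20
2053-03-26: days before March = 31 + 28 = 59 (2053 is not a leap year); day of year = 59 + 26 = 85
2053-11-20: days before November = 31 + 28 + 31 + 30 + 31 + 30 + 31 + 31 + 30 + 31 = 304 (2053 is not a leap year); day of year = 304 + 20 = 324
Same year: 324 - 85 = 239

239 days


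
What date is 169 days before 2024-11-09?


Start: 2024-11-09, subtract 169 days
Back 9 days from November 9 reaches October 31, 2024 -> 160 left
October 2024 has 31 days -> back to September 30, 2024 -> 129 left
September 2024 has 30 days -> back to August 31, 2024 -> 99 left
August 2024 has 31 days -> back to July 31, 2024 -> 68 left
July 2024 has 31 days -> back to June 30, 2024 -> 37 left
June 2024 has 30 days -> back to May 31, 2024 -> 7 left
May 2024: 31 - 7 = 24 -> lands on May 24

Result: 2024-05-24


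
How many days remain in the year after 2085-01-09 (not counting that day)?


Day of year: 9 of 365
Remaining = 365 - 9

356 days


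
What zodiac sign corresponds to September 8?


Date: September 8
Conventional tropical zodiac dates: Virgo from August 23 onward; Libra starts September 23
September 8 falls within the Virgo range

Virgo


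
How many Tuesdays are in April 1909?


April 1909 has 30 days
Anchor: Jan 1, 1909. With p = 1909 - 1 = 1908: (p + p//4 - p//100 + p//400) mod 7 = (1908 + 477 - 19 + 4) mod 7 = 2370 mod 7 = 4 -> Friday (Mon=0 ... Sun=6)
Days before April (Jan-Mar): 90; April 1 index = (4 + 90) mod 7 = 3 -> Thursday
First Tuesday is April 6
Tuesdays: 6, 13, 20, 27

4 Tuesdays


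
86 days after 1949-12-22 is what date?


Start: 1949-12-22, add 86 days
December 1949 has 31 days: 31 - 22 = 9 days to December 31 -> 77 left
January 1950 has 31 days -> 46 left
February 1950 has 28 days -> 18 left
March 1950: 18 <= 31 -> lands on March 18

Result: 1950-03-18


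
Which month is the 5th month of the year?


Month 5 of 12

May


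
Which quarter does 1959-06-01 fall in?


Month: June (month 6)
Q1: Jan-Mar, Q2: Apr-Jun, Q3: Jul-Sep, Q4: Oct-Dec

Q2


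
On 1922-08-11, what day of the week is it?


Date: August 11, 1922
Anchor: Jan 1, 1922. With p = 1922 - 1 = 1921: (p + p//4 - p//100 + p//400) mod 7 = (1921 + 480 - 19 + 4) mod 7 = 2386 mod 7 = 6 -> Sunday (Mon=0 ... Sun=6)
Days before August (Jan-Jul): 212; offset = 212 + 11 - 1 = 222
Weekday index = (6 + 222) mod 7 = 4

Day of the week: Friday


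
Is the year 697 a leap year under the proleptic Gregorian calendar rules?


Gregorian leap year rule: divisible by 4, but not by 100, unless also by 400.
697 is not divisible by 4 -> not a leap year

No


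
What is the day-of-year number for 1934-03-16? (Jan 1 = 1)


Date: March 16, 1934
Days in months 1 through 2: 59
Plus 16 days in March

Day of year: 75


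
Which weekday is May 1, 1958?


Target: May 1, 1958
Anchor: Jan 1, 1958. With p = 1958 - 1 = 1957: (p + p//4 - p//100 + p//400) mod 7 = (1957 + 489 - 19 + 4) mod 7 = 2431 mod 7 = 2 -> Wednesday (Mon=0 ... Sun=6)
Days before May (Jan-Apr): 120 days
Weekday index = (2 + 120) mod 7 = 3

Thursday


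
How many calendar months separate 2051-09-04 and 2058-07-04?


From September 2051 to July 2058
7 years * 12 = 84 months, minus 2 months = 82

82 months


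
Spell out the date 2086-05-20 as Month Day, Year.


ISO 2086-05-20 parses as year=2086, month=05, day=20
Month 5 -> May

May 20, 2086


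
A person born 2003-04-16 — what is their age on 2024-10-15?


Birth: 2003-04-16
Reference: 2024-10-15
Year difference: 2024 - 2003 = 21

21 years old


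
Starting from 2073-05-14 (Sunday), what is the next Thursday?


Current: Sunday
Target: Thursday
Days ahead: 4

Next Thursday: 2073-05-18


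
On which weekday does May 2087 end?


May 2087 has 31 days
Anchor: Jan 1, 2087. With p = 2087 - 1 = 2086: (p + p//4 - p//100 + p//400) mod 7 = (2086 + 521 - 20 + 5) mod 7 = 2592 mod 7 = 2 -> Wednesday (Mon=0 ... Sun=6)
Days before May (Jan-Apr): 120; May 1 index = (2 + 120) mod 7 = 3 -> Thursday
Last day offset: 31 - 1 = 30 days
Weekday index = (3 + 30) mod 7 = 5

Saturday, May 31


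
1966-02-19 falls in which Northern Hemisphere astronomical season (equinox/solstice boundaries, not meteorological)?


Date: February 19
Astronomical Winter (approx.; exact equinox/solstice day varies by year): December 21 to March 19
February 19 falls within the Winter window

Winter


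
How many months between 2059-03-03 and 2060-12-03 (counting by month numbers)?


From March 2059 to December 2060
1 year * 12 = 12 months, plus 9 months = 21

21 months


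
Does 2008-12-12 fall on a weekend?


Anchor: Jan 1, 2008. With p = 2008 - 1 = 2007: (p + p//4 - p//100 + p//400) mod 7 = (2007 + 501 - 20 + 5) mod 7 = 2493 mod 7 = 1 -> Tuesday (Mon=0 ... Sun=6)
Day of year: 347; offset = 346
Weekday index = (1 + 346) mod 7 = 4 -> Friday
Weekend days: Saturday, Sunday

No


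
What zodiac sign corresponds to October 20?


Date: October 20
Conventional tropical zodiac dates: Libra from September 23 onward; Scorpio starts October 23
October 20 falls within the Libra range

Libra


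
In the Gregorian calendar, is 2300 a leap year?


Gregorian leap year rule: divisible by 4, but not by 100, unless also by 400.
2300 is divisible by 100 but not 400 -> not a leap year

No


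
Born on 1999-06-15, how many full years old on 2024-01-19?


Birth: 1999-06-15
Reference: 2024-01-19
Year difference: 2024 - 1999 = 25
Birthday not yet reached in 2024, subtract 1

24 years old


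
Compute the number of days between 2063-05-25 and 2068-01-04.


From 2063-05-25 to 2068-01-04
2063-05-25: days before May = 31 + 28 + 31 + 30 = 120 (2063 is not a leap year); day of year = 120 + 25 = 145
2068-01-04: day of year = 4
Rest of 2063: 365 - 145 = 220
Full years 2064 (366), 2065 (365), 2066 (365), 2067 (365): 1461
Total = 220 + 1461 + 4 = 1685

1685 days


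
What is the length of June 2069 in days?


June 2069

30 days


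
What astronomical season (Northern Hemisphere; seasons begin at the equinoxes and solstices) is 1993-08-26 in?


Date: August 26
Astronomical Summer (approx.; exact equinox/solstice day varies by year): June 21 to September 21
August 26 falls within the Summer window

Summer


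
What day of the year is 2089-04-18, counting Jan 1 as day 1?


Date: April 18, 2089
Days in months 1 through 3: 90
Plus 18 days in April

Day of year: 108


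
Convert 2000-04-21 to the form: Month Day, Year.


ISO 2000-04-21 parses as year=2000, month=04, day=21
Month 4 -> April

April 21, 2000


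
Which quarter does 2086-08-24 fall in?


Month: August (month 8)
Q1: Jan-Mar, Q2: Apr-Jun, Q3: Jul-Sep, Q4: Oct-Dec

Q3


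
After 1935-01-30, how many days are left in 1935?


Day of year: 30 of 365
Remaining = 365 - 30

335 days


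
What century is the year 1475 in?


Century = (year - 1) // 100 + 1
= (1475 - 1) // 100 + 1
= 1474 // 100 + 1
= 14 + 1

15th century


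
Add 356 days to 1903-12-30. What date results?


Start: 1903-12-30, add 356 days
December 1903 has 31 days: 31 - 30 = 1 day to December 31 -> 355 left
January 1904 has 31 days -> 324 left
February 1904 has 29 days -> 295 left
March 1904 has 31 days -> 264 left
April 1904 has 30 days -> 234 left
May 1904 has 31 days -> 203 left
June 1904 has 30 days -> 173 left
July 1904 has 31 days -> 142 left
August 1904 has 31 days -> 111 left
September 1904 has 30 days -> 81 left
October 1904 has 31 days -> 50 left
November 1904 has 30 days -> 20 left
December 1904: 20 <= 31 -> lands on December 20

Result: 1904-12-20


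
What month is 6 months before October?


October is month 10
10 - 6 = 4

April


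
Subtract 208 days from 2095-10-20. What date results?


Start: 2095-10-20, subtract 208 days
Back 20 days from October 20 reaches September 30, 2095 -> 188 left
September 2095 has 30 days -> back to August 31, 2095 -> 158 left
August 2095 has 31 days -> back to July 31, 2095 -> 127 left
July 2095 has 31 days -> back to June 30, 2095 -> 96 left
June 2095 has 30 days -> back to May 31, 2095 -> 66 left
May 2095 has 31 days -> back to April 30, 2095 -> 35 left
April 2095 has 30 days -> back to March 31, 2095 -> 5 left
March 2095: 31 - 5 = 26 -> lands on March 26

Result: 2095-03-26


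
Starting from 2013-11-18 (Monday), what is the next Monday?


Current: Monday
Target: Monday
Days ahead: 7

Next Monday: 2013-11-25


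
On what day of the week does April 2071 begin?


Target: April 1, 2071
Anchor: Jan 1, 2071. With p = 2071 - 1 = 2070: (p + p//4 - p//100 + p//400) mod 7 = (2070 + 517 - 20 + 5) mod 7 = 2572 mod 7 = 3 -> Thursday (Mon=0 ... Sun=6)
Days before April (Jan-Mar): 90 days
Weekday index = (3 + 90) mod 7 = 2

Wednesday


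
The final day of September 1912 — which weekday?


September 1912 has 30 days
Anchor: Jan 1, 1912. With p = 1912 - 1 = 1911: (p + p//4 - p//100 + p//400) mod 7 = (1911 + 477 - 19 + 4) mod 7 = 2373 mod 7 = 0 -> Monday (Mon=0 ... Sun=6)
Days before September (Jan-Aug): 244; September 1 index = (0 + 244) mod 7 = 6 -> Sunday
Last day offset: 30 - 1 = 29 days
Weekday index = (6 + 29) mod 7 = 0

Monday, September 30


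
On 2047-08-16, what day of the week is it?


Date: August 16, 2047
Anchor: Jan 1, 2047. With p = 2047 - 1 = 2046: (p + p//4 - p//100 + p//400) mod 7 = (2046 + 511 - 20 + 5) mod 7 = 2542 mod 7 = 1 -> Tuesday (Mon=0 ... Sun=6)
Days before August (Jan-Jul): 212; offset = 212 + 16 - 1 = 227
Weekday index = (1 + 227) mod 7 = 4

Day of the week: Friday


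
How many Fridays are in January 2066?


January 2066 has 31 days
Anchor: Jan 1, 2066. With p = 2066 - 1 = 2065: (p + p//4 - p//100 + p//400) mod 7 = (2065 + 516 - 20 + 5) mod 7 = 2566 mod 7 = 4 -> Friday (Mon=0 ... Sun=6)
January 1 is the anchor itself -> Friday
First Friday is January 1
Fridays: 1, 8, 15, 22, 29

5 Fridays


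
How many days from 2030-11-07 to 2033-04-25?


From 2030-11-07 to 2033-04-25
2030-11-07: days before November = 31 + 28 + 31 + 30 + 31 + 30 + 31 + 31 + 30 + 31 = 304 (2030 is not a leap year); day of year = 304 + 7 = 311
2033-04-25: days before April = 31 + 28 + 31 = 90 (2033 is not a leap year); day of year = 90 + 25 = 115
Rest of 2030: 365 - 311 = 54
Full years 2031 (365), 2032 (366): 731
Total = 54 + 731 + 115 = 900

900 days


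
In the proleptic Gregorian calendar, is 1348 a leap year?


Gregorian leap year rule: divisible by 4, but not by 100, unless also by 400.
1348 is divisible by 4 but not 100 -> leap year

Yes


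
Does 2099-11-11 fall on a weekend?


Anchor: Jan 1, 2099. With p = 2099 - 1 = 2098: (p + p//4 - p//100 + p//400) mod 7 = (2098 + 524 - 20 + 5) mod 7 = 2607 mod 7 = 3 -> Thursday (Mon=0 ... Sun=6)
Day of year: 315; offset = 314
Weekday index = (3 + 314) mod 7 = 2 -> Wednesday
Weekend days: Saturday, Sunday

No


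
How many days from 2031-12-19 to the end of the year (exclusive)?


Day of year: 353 of 365
Remaining = 365 - 353

12 days


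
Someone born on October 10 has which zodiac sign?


Date: October 10
Conventional tropical zodiac dates: Libra from September 23 onward; Scorpio starts October 23
October 10 falls within the Libra range

Libra


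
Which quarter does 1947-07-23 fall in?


Month: July (month 7)
Q1: Jan-Mar, Q2: Apr-Jun, Q3: Jul-Sep, Q4: Oct-Dec

Q3


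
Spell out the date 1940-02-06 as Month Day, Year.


ISO 1940-02-06 parses as year=1940, month=02, day=06
Month 2 -> February

February 6, 1940


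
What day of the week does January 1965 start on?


Target: January 1, 1965
Anchor: Jan 1, 1965. With p = 1965 - 1 = 1964: (p + p//4 - p//100 + p//400) mod 7 = (1964 + 491 - 19 + 4) mod 7 = 2440 mod 7 = 4 -> Friday (Mon=0 ... Sun=6)
Offset from anchor: 0 days
Weekday index = (4 + 0) mod 7 = 4

Friday


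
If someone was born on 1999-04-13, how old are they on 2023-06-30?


Birth: 1999-04-13
Reference: 2023-06-30
Year difference: 2023 - 1999 = 24

24 years old


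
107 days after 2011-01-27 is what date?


Start: 2011-01-27, add 107 days
January 2011 has 31 days: 31 - 27 = 4 days to January 31 -> 103 left
February 2011 has 28 days -> 75 left
March 2011 has 31 days -> 44 left
April 2011 has 30 days -> 14 left
May 2011: 14 <= 31 -> lands on May 14

Result: 2011-05-14


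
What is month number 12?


Month 12 of 12

December


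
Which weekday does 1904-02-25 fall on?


Date: February 25, 1904
Anchor: Jan 1, 1904. With p = 1904 - 1 = 1903: (p + p//4 - p//100 + p//400) mod 7 = (1903 + 475 - 19 + 4) mod 7 = 2363 mod 7 = 4 -> Friday (Mon=0 ... Sun=6)
Days before February (Jan): 31; offset = 31 + 25 - 1 = 55
Weekday index = (4 + 55) mod 7 = 3

Day of the week: Thursday


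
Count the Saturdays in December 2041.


December 2041 has 31 days
Anchor: Jan 1, 2041. With p = 2041 - 1 = 2040: (p + p//4 - p//100 + p//400) mod 7 = (2040 + 510 - 20 + 5) mod 7 = 2535 mod 7 = 1 -> Tuesday (Mon=0 ... Sun=6)
Days before December (Jan-Nov): 334; December 1 index = (1 + 334) mod 7 = 6 -> Sunday
First Saturday is December 7
Saturdays: 7, 14, 21, 28

4 Saturdays


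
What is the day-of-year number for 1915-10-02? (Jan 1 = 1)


Date: October 2, 1915
Days in months 1 through 9: 273
Plus 2 days in October

Day of year: 275


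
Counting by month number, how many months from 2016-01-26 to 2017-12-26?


From January 2016 to December 2017
1 year * 12 = 12 months, plus 11 months = 23

23 months


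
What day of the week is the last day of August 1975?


August 1975 has 31 days
Anchor: Jan 1, 1975. With p = 1975 - 1 = 1974: (p + p//4 - p//100 + p//400) mod 7 = (1974 + 493 - 19 + 4) mod 7 = 2452 mod 7 = 2 -> Wednesday (Mon=0 ... Sun=6)
Days before August (Jan-Jul): 212; August 1 index = (2 + 212) mod 7 = 4 -> Friday
Last day offset: 31 - 1 = 30 days
Weekday index = (4 + 30) mod 7 = 6

Sunday, August 31


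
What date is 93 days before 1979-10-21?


Start: 1979-10-21, subtract 93 days
Back 21 days from October 21 reaches September 30, 1979 -> 72 left
September 1979 has 30 days -> back to August 31, 1979 -> 42 left
August 1979 has 31 days -> back to July 31, 1979 -> 11 left
July 1979: 31 - 11 = 20 -> lands on July 20

Result: 1979-07-20


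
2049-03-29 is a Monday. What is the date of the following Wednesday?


Current: Monday
Target: Wednesday
Days ahead: 2

Next Wednesday: 2049-03-31


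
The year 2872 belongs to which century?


Century = (year - 1) // 100 + 1
= (2872 - 1) // 100 + 1
= 2871 // 100 + 1
= 28 + 1

29th century


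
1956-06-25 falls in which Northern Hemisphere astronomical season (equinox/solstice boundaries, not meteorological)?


Date: June 25
Astronomical Summer (approx.; exact equinox/solstice day varies by year): June 21 to September 21
June 25 falls within the Summer window

Summer


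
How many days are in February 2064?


February 2064 (leap year: yes)

29 days


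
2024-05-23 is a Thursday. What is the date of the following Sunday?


Current: Thursday
Target: Sunday
Days ahead: 3

Next Sunday: 2024-05-26


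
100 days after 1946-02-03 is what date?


Start: 1946-02-03, add 100 days
February 1946 has 28 days: 28 - 3 = 25 days to February 28 -> 75 left
March 1946 has 31 days -> 44 left
April 1946 has 30 days -> 14 left
May 1946: 14 <= 31 -> lands on May 14

Result: 1946-05-14


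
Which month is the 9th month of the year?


Month 9 of 12

September


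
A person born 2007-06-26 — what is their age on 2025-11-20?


Birth: 2007-06-26
Reference: 2025-11-20
Year difference: 2025 - 2007 = 18

18 years old


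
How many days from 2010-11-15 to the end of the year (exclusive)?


Day of year: 319 of 365
Remaining = 365 - 319

46 days


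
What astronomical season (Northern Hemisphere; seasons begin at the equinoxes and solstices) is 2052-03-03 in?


Date: March 3
Astronomical Winter (approx.; exact equinox/solstice day varies by year): December 21 to March 19
March 3 falls within the Winter window

Winter


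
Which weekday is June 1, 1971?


Target: June 1, 1971
Anchor: Jan 1, 1971. With p = 1971 - 1 = 1970: (p + p//4 - p//100 + p//400) mod 7 = (1970 + 492 - 19 + 4) mod 7 = 2447 mod 7 = 4 -> Friday (Mon=0 ... Sun=6)
Days before June (Jan-May): 151 days
Weekday index = (4 + 151) mod 7 = 1

Tuesday


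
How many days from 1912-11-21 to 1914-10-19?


From 1912-11-21 to 1914-10-19
1912-11-21: days before November = 31 + 29 + 31 + 30 + 31 + 30 + 31 + 31 + 30 + 31 = 305 (1912 is a leap year); day of year = 305 + 21 = 326
1914-10-19: days before October = 31 + 28 + 31 + 30 + 31 + 30 + 31 + 31 + 30 = 273 (1914 is not a leap year); day of year = 273 + 19 = 292
Rest of 1912: 366 - 326 = 40
Full years 1913 (365): 365
Total = 40 + 365 + 292 = 697

697 days


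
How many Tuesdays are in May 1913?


May 1913 has 31 days
Anchor: Jan 1, 1913. With p = 1913 - 1 = 1912: (p + p//4 - p//100 + p//400) mod 7 = (1912 + 478 - 19 + 4) mod 7 = 2375 mod 7 = 2 -> Wednesday (Mon=0 ... Sun=6)
Days before May (Jan-Apr): 120; May 1 index = (2 + 120) mod 7 = 3 -> Thursday
First Tuesday is May 6
Tuesdays: 6, 13, 20, 27

4 Tuesdays


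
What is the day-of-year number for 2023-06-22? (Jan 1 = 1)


Date: June 22, 2023
Days in months 1 through 5: 151
Plus 22 days in June

Day of year: 173


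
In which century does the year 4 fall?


Century = (year - 1) // 100 + 1
= (4 - 1) // 100 + 1
= 3 // 100 + 1
= 0 + 1

1st century


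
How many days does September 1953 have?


September 1953

30 days


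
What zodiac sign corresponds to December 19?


Date: December 19
Conventional tropical zodiac dates: Sagittarius from November 22 onward; Capricorn starts December 22
December 19 falls within the Sagittarius range

Sagittarius


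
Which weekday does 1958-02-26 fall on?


Date: February 26, 1958
Anchor: Jan 1, 1958. With p = 1958 - 1 = 1957: (p + p//4 - p//100 + p//400) mod 7 = (1957 + 489 - 19 + 4) mod 7 = 2431 mod 7 = 2 -> Wednesday (Mon=0 ... Sun=6)
Days before February (Jan): 31; offset = 31 + 26 - 1 = 56
Weekday index = (2 + 56) mod 7 = 2

Day of the week: Wednesday


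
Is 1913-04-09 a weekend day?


Anchor: Jan 1, 1913. With p = 1913 - 1 = 1912: (p + p//4 - p//100 + p//400) mod 7 = (1912 + 478 - 19 + 4) mod 7 = 2375 mod 7 = 2 -> Wednesday (Mon=0 ... Sun=6)
Day of year: 99; offset = 98
Weekday index = (2 + 98) mod 7 = 2 -> Wednesday
Weekend days: Saturday, Sunday

No


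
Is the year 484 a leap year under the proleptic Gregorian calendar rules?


Gregorian leap year rule: divisible by 4, but not by 100, unless also by 400.
484 is divisible by 4 but not 100 -> leap year

Yes


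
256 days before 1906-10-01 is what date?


Start: 1906-10-01, subtract 256 days
Back 1 day from October 1 reaches September 30, 1906 -> 255 left
September 1906 has 30 days -> back to August 31, 1906 -> 225 left
August 1906 has 31 days -> back to July 31, 1906 -> 194 left
July 1906 has 31 days -> back to June 30, 1906 -> 163 left
June 1906 has 30 days -> back to May 31, 1906 -> 133 left
May 1906 has 31 days -> back to April 30, 1906 -> 102 left
April 1906 has 30 days -> back to March 31, 1906 -> 72 left
March 1906 has 31 days -> back to February 28, 1906 -> 41 left
February 1906 has 28 days -> back to January 31, 1906 -> 13 left
January 1906: 31 - 13 = 18 -> lands on January 18

Result: 1906-01-18


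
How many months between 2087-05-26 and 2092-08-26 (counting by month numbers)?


From May 2087 to August 2092
5 years * 12 = 60 months, plus 3 months = 63

63 months


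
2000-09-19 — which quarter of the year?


Month: September (month 9)
Q1: Jan-Mar, Q2: Apr-Jun, Q3: Jul-Sep, Q4: Oct-Dec

Q3


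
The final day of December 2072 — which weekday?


December 2072 has 31 days
Anchor: Jan 1, 2072. With p = 2072 - 1 = 2071: (p + p//4 - p//100 + p//400) mod 7 = (2071 + 517 - 20 + 5) mod 7 = 2573 mod 7 = 4 -> Friday (Mon=0 ... Sun=6)
Days before December (Jan-Nov): 335; December 1 index = (4 + 335) mod 7 = 3 -> Thursday
Last day offset: 31 - 1 = 30 days
Weekday index = (3 + 30) mod 7 = 5

Saturday, December 31


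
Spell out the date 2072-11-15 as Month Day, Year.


ISO 2072-11-15 parses as year=2072, month=11, day=15
Month 11 -> November

November 15, 2072


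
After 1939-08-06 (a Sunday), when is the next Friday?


Current: Sunday
Target: Friday
Days ahead: 5

Next Friday: 1939-08-11


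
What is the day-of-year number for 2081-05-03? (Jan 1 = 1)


Date: May 3, 2081
Days in months 1 through 4: 120
Plus 3 days in May

Day of year: 123


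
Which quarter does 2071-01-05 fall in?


Month: January (month 1)
Q1: Jan-Mar, Q2: Apr-Jun, Q3: Jul-Sep, Q4: Oct-Dec

Q1


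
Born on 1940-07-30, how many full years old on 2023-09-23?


Birth: 1940-07-30
Reference: 2023-09-23
Year difference: 2023 - 1940 = 83

83 years old


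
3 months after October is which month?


October is month 10
10 + 3 = 13; wrap: 13 - 12 = 1

January


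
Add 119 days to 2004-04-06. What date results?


Start: 2004-04-06, add 119 days
April 2004 has 30 days: 30 - 6 = 24 days to April 30 -> 95 left
May 2004 has 31 days -> 64 left
June 2004 has 30 days -> 34 left
July 2004 has 31 days -> 3 left
August 2004: 3 <= 31 -> lands on August 3

Result: 2004-08-03


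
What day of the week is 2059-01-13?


Date: January 13, 2059
Anchor: Jan 1, 2059. With p = 2059 - 1 = 2058: (p + p//4 - p//100 + p//400) mod 7 = (2058 + 514 - 20 + 5) mod 7 = 2557 mod 7 = 2 -> Wednesday (Mon=0 ... Sun=6)
Days into year = 13 - 1 = 12
Weekday index = (2 + 12) mod 7 = 0

Day of the week: Monday


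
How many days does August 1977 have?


August 1977

31 days


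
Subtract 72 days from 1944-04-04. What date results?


Start: 1944-04-04, subtract 72 days
Back 4 days from April 4 reaches March 31, 1944 -> 68 left
March 1944 has 31 days -> back to February 29, 1944 -> 37 left
February 1944 has 29 days -> back to January 31, 1944 -> 8 left
January 1944: 31 - 8 = 23 -> lands on January 23

Result: 1944-01-23


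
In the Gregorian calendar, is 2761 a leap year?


Gregorian leap year rule: divisible by 4, but not by 100, unless also by 400.
2761 is not divisible by 4 -> not a leap year

No


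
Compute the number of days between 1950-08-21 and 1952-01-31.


From 1950-08-21 to 1952-01-31
1950-08-21: days before August = 31 + 28 + 31 + 30 + 31 + 30 + 31 = 212 (1950 is not a leap year); day of year = 212 + 21 = 233
1952-01-31: day of year = 31
Rest of 1950: 365 - 233 = 132
Full years 1951 (365): 365
Total = 132 + 365 + 31 = 528

528 days


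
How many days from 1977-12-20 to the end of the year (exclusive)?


Day of year: 354 of 365
Remaining = 365 - 354

11 days


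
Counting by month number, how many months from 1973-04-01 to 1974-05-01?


From April 1973 to May 1974
1 year * 12 = 12 months, plus 1 month = 13

13 months


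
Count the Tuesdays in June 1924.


June 1924 has 30 days
Anchor: Jan 1, 1924. With p = 1924 - 1 = 1923: (p + p//4 - p//100 + p//400) mod 7 = (1923 + 480 - 19 + 4) mod 7 = 2388 mod 7 = 1 -> Tuesday (Mon=0 ... Sun=6)
Days before June (Jan-May): 152; June 1 index = (1 + 152) mod 7 = 6 -> Sunday
First Tuesday is June 3
Tuesdays: 3, 10, 17, 24

4 Tuesdays


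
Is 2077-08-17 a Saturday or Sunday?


Anchor: Jan 1, 2077. With p = 2077 - 1 = 2076: (p + p//4 - p//100 + p//400) mod 7 = (2076 + 519 - 20 + 5) mod 7 = 2580 mod 7 = 4 -> Friday (Mon=0 ... Sun=6)
Day of year: 229; offset = 228
Weekday index = (4 + 228) mod 7 = 1 -> Tuesday
Weekend days: Saturday, Sunday

No


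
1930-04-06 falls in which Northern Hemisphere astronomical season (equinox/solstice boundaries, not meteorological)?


Date: April 6
Astronomical Spring (approx.; exact equinox/solstice day varies by year): March 20 to June 20
April 6 falls within the Spring window

Spring


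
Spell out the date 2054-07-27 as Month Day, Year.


ISO 2054-07-27 parses as year=2054, month=07, day=27
Month 7 -> July

July 27, 2054


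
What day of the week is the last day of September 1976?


September 1976 has 30 days
Anchor: Jan 1, 1976. With p = 1976 - 1 = 1975: (p + p//4 - p//100 + p//400) mod 7 = (1975 + 493 - 19 + 4) mod 7 = 2453 mod 7 = 3 -> Thursday (Mon=0 ... Sun=6)
Days before September (Jan-Aug): 244; September 1 index = (3 + 244) mod 7 = 2 -> Wednesday
Last day offset: 30 - 1 = 29 days
Weekday index = (2 + 29) mod 7 = 3

Thursday, September 30


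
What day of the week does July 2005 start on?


Target: July 1, 2005
Anchor: Jan 1, 2005. With p = 2005 - 1 = 2004: (p + p//4 - p//100 + p//400) mod 7 = (2004 + 501 - 20 + 5) mod 7 = 2490 mod 7 = 5 -> Saturday (Mon=0 ... Sun=6)
Days before July (Jan-Jun): 181 days
Weekday index = (5 + 181) mod 7 = 4

Friday


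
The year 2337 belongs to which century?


Century = (year - 1) // 100 + 1
= (2337 - 1) // 100 + 1
= 2336 // 100 + 1
= 23 + 1

24th century


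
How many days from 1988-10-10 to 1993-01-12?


From 1988-10-10 to 1993-01-12
1988-10-10: days before October = 31 + 29 + 31 + 30 + 31 + 30 + 31 + 31 + 30 = 274 (1988 is a leap year); day of year = 274 + 10 = 284
1993-01-12: day of year = 12
Rest of 1988: 366 - 284 = 82
Full years 1989 (365), 1990 (365), 1991 (365), 1992 (366): 1461
Total = 82 + 1461 + 12 = 1555

1555 days


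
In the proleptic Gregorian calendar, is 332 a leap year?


Gregorian leap year rule: divisible by 4, but not by 100, unless also by 400.
332 is divisible by 4 but not 100 -> leap year

Yes


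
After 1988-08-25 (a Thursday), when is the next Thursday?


Current: Thursday
Target: Thursday
Days ahead: 7

Next Thursday: 1988-09-01


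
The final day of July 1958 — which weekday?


July 1958 has 31 days
Anchor: Jan 1, 1958. With p = 1958 - 1 = 1957: (p + p//4 - p//100 + p//400) mod 7 = (1957 + 489 - 19 + 4) mod 7 = 2431 mod 7 = 2 -> Wednesday (Mon=0 ... Sun=6)
Days before July (Jan-Jun): 181; July 1 index = (2 + 181) mod 7 = 1 -> Tuesday
Last day offset: 31 - 1 = 30 days
Weekday index = (1 + 30) mod 7 = 3

Thursday, July 31


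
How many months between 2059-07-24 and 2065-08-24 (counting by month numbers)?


From July 2059 to August 2065
6 years * 12 = 72 months, plus 1 month = 73

73 months


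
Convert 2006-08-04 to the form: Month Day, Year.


ISO 2006-08-04 parses as year=2006, month=08, day=04
Month 8 -> August

August 4, 2006


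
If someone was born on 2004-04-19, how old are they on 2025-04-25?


Birth: 2004-04-19
Reference: 2025-04-25
Year difference: 2025 - 2004 = 21

21 years old


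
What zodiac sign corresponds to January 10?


Date: January 10
Conventional tropical zodiac dates: Capricorn from December 22 onward; Aquarius starts January 20
January 10 falls within the Capricorn range

Capricorn


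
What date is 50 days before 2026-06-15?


Start: 2026-06-15, subtract 50 days
Back 15 days from June 15 reaches May 31, 2026 -> 35 left
May 2026 has 31 days -> back to April 30, 2026 -> 4 left
April 2026: 30 - 4 = 26 -> lands on April 26

Result: 2026-04-26


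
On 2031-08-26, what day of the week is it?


Date: August 26, 2031
Anchor: Jan 1, 2031. With p = 2031 - 1 = 2030: (p + p//4 - p//100 + p//400) mod 7 = (2030 + 507 - 20 + 5) mod 7 = 2522 mod 7 = 2 -> Wednesday (Mon=0 ... Sun=6)
Days before August (Jan-Jul): 212; offset = 212 + 26 - 1 = 237
Weekday index = (2 + 237) mod 7 = 1

Day of the week: Tuesday


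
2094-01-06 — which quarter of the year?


Month: January (month 1)
Q1: Jan-Mar, Q2: Apr-Jun, Q3: Jul-Sep, Q4: Oct-Dec

Q1


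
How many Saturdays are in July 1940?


July 1940 has 31 days
Anchor: Jan 1, 1940. With p = 1940 - 1 = 1939: (p + p//4 - p//100 + p//400) mod 7 = (1939 + 484 - 19 + 4) mod 7 = 2408 mod 7 = 0 -> Monday (Mon=0 ... Sun=6)
Days before July (Jan-Jun): 182; July 1 index = (0 + 182) mod 7 = 0 -> Monday
First Saturday is July 6
Saturdays: 6, 13, 20, 27

4 Saturdays


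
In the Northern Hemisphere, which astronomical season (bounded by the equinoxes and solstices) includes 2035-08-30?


Date: August 30
Astronomical Summer (approx.; exact equinox/solstice day varies by year): June 21 to September 21
August 30 falls within the Summer window

Summer


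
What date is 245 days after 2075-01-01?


Start: 2075-01-01, add 245 days
January 2075 has 31 days: 31 - 1 = 30 days to January 31 -> 215 left
February 2075 has 28 days -> 187 left
March 2075 has 31 days -> 156 left
April 2075 has 30 days -> 126 left
May 2075 has 31 days -> 95 left
June 2075 has 30 days -> 65 left
July 2075 has 31 days -> 34 left
August 2075 has 31 days -> 3 left
September 2075: 3 <= 30 -> lands on September 3

Result: 2075-09-03


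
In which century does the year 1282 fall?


Century = (year - 1) // 100 + 1
= (1282 - 1) // 100 + 1
= 1281 // 100 + 1
= 12 + 1

13th century


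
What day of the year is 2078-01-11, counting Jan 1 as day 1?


Date: January 11, 2078
No months before January
Plus 11 days in January

Day of year: 11


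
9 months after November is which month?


November is month 11
11 + 9 = 20; wrap: 20 - 12 = 8

August


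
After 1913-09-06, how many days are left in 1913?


Day of year: 249 of 365
Remaining = 365 - 249

116 days


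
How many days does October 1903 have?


October 1903

31 days


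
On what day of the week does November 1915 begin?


Target: November 1, 1915
Anchor: Jan 1, 1915. With p = 1915 - 1 = 1914: (p + p//4 - p//100 + p//400) mod 7 = (1914 + 478 - 19 + 4) mod 7 = 2377 mod 7 = 4 -> Friday (Mon=0 ... Sun=6)
Days before November (Jan-Oct): 304 days
Weekday index = (4 + 304) mod 7 = 0

Monday


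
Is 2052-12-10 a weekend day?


Anchor: Jan 1, 2052. With p = 2052 - 1 = 2051: (p + p//4 - p//100 + p//400) mod 7 = (2051 + 512 - 20 + 5) mod 7 = 2548 mod 7 = 0 -> Monday (Mon=0 ... Sun=6)
Day of year: 345; offset = 344
Weekday index = (0 + 344) mod 7 = 1 -> Tuesday
Weekend days: Saturday, Sunday

No


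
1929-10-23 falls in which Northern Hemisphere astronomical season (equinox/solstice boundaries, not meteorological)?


Date: October 23
Astronomical Autumn (approx.; exact equinox/solstice day varies by year): September 22 to December 20
October 23 falls within the Autumn window

Autumn


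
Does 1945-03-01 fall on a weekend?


Anchor: Jan 1, 1945. With p = 1945 - 1 = 1944: (p + p//4 - p//100 + p//400) mod 7 = (1944 + 486 - 19 + 4) mod 7 = 2415 mod 7 = 0 -> Monday (Mon=0 ... Sun=6)
Day of year: 60; offset = 59
Weekday index = (0 + 59) mod 7 = 3 -> Thursday
Weekend days: Saturday, Sunday

No
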